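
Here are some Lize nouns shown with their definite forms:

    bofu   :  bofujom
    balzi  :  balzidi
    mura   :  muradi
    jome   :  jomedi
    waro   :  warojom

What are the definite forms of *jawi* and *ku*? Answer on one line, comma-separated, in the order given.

The pattern is rounding harmony: -jom when the last vowel of the stem is a rounded vowel (*bofu*, *waro*); -di when the last vowel of the stem is an unrounded vowel (*balzi*, *mura*, *jome*).
The last vowel of *jawi* is /i/, which is an unrounded vowel, so the suffix is -di, giving *jawidi*.
Since the last vowel of *ku* is /u/ (a rounded vowel), it takes -jom, giving *kujom*.

jawidi, kujom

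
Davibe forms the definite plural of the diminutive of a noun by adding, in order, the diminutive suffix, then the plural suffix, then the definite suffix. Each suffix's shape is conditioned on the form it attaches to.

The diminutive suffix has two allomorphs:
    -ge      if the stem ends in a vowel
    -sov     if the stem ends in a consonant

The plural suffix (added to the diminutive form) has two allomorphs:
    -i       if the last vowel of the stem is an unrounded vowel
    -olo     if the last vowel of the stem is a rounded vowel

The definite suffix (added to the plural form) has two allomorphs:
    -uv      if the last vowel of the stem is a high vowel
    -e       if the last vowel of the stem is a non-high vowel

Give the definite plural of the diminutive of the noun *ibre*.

ibregeiuv

The final sound of *ibre* is /e/, which is a vowel, so the diminutive suffix is -ge, giving *ibrege*.
The diminutive form *ibrege* — last vowel /e/ (an unrounded vowel) → -i → *ibregei*.
The plural form *ibregei* — last vowel /i/ (a high vowel) → -uv → *ibregeiuv*.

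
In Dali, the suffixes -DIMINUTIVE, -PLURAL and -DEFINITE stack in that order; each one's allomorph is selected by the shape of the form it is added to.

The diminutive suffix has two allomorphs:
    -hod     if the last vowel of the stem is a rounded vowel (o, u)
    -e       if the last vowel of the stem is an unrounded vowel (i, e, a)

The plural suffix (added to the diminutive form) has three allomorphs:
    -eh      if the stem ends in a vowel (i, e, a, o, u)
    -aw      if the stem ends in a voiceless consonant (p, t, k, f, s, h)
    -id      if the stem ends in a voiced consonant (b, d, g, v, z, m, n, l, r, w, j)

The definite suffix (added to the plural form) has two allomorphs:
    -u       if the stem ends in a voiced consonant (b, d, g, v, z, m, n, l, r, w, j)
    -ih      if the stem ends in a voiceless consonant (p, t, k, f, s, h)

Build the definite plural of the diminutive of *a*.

*a*: last vowel = /a/, an unrounded vowel → -e → *ae*.
The diminutive form *ae* — final sound /e/ (a vowel) → -eh → *aeeh*.
Since the final consonant of the plural form *aeeh* is /h/ (voiceless), it takes -ih, giving *aeehih*.

aeehih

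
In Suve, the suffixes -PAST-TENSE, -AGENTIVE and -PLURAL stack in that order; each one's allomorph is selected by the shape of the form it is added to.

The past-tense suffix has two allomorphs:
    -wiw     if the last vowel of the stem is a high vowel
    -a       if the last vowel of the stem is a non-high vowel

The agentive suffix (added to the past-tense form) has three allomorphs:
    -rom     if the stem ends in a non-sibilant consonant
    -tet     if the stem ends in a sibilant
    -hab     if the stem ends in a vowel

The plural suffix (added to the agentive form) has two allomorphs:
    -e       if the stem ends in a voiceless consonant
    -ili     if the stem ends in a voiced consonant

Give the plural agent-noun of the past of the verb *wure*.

Since the last vowel of *wure* is /e/ (a non-high vowel), it takes -a, giving *wurea*.
The past-tense form *wurea* — final sound /a/ (a vowel) → -hab → *wureahab*.
The agentive form *wureahab*: final consonant = /b/, voiced → -ili → *wureahabili*.

wureahabili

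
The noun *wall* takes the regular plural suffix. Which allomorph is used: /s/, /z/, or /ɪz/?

/z/

The stem *wall* ends in a voiced non-sibilant sound.
The plural suffix surfaces as /ɪz/ after sibilants, /s/ after other voiceless consonants, and /z/ after other voiced sounds.
So the plural -s on *wall* is pronounced /z/.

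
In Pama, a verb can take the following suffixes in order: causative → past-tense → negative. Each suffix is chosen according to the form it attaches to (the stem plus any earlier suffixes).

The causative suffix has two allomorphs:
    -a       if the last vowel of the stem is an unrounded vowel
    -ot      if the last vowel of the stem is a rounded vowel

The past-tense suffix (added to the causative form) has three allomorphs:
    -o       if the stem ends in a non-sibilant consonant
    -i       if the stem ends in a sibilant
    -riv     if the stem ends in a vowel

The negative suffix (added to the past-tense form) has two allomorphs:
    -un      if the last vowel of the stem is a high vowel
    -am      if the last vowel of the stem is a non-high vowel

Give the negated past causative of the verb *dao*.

daootoam

Since the last vowel of *dao* is /o/ (a rounded vowel), it takes -ot, giving *daoot*.
Since the final sound of the causative form *daoot* is /t/ (a non-sibilant consonant), it takes -o, giving *daooto*.
The past-tense form *daooto*: last vowel = /o/, a non-high vowel → -am → *daootoam*.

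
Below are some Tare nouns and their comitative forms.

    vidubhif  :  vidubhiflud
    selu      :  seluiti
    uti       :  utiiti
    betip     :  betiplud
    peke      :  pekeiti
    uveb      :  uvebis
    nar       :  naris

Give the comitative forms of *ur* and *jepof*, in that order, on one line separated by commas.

uris, jepoflud

The pattern is voicing of the final sound: -lud when the stem ends in a voiceless consonant (*vidubhif*, *betip*); -is when the stem ends in a voiced consonant (*uveb*, *nar*); -iti when the stem ends in a vowel (*selu*, *uti*, *peke*).
*ur*: final sound = /r/, a voiced consonant → -is → *uris*.
*jepof*: final sound = /f/, a voiceless consonant → -lud → *jepoflud*.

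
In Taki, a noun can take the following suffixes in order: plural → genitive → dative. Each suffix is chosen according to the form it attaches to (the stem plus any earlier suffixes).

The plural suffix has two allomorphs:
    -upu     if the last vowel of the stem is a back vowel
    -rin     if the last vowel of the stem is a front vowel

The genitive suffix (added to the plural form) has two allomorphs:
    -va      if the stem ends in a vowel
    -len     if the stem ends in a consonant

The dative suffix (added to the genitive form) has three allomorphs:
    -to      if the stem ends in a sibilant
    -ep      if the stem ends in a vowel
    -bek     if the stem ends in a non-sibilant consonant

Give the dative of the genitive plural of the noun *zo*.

*zo* — last vowel /o/ (a back vowel) → -upu → *zoupu*.
The final sound of the plural form *zoupu* is /u/, which is a vowel, so the genitive suffix is -va, giving *zoupuva*.
The final sound of the genitive form *zoupuva* is /a/, which is a vowel, so the dative suffix is -ep, giving *zoupuvaep*.

zoupuvaep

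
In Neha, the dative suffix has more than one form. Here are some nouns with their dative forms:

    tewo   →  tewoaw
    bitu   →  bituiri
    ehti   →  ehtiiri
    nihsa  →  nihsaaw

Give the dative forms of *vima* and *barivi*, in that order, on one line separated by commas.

The alternation tracks the last vowel of the stem — -iri when the last vowel of the stem is a high vowel (*bitu*, *ehti*); -aw when the last vowel of the stem is a non-high vowel (*tewo*, *nihsa*).
*vima* — last vowel /a/ (a non-high vowel) → -aw → *vimaaw*.
Since the last vowel of *barivi* is /i/ (a high vowel), it takes -iri, giving *bariviiri*.

vimaaw, bariviiri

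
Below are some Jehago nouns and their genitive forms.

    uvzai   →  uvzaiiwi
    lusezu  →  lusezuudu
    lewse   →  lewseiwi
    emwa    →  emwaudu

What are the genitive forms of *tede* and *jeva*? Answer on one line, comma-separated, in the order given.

The alternation tracks the last vowel of the stem — -iwi when the last vowel of the stem is a front vowel (*uvzai*, *lewse*); -udu when the last vowel of the stem is a back vowel (*lusezu*, *emwa*).
*tede*: last vowel = /e/, a front vowel → -iwi → *tedeiwi*.
The last vowel of *jeva* is /a/, which is a back vowel, so the suffix is -udu, giving *jevaudu*.

tedeiwi, jevaudu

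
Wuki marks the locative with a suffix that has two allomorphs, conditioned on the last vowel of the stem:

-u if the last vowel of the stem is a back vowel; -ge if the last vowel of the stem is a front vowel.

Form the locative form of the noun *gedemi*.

gedemige

The last vowel of *gedemi* is /i/, which is a front vowel, so the suffix is -ge, giving *gedemige*.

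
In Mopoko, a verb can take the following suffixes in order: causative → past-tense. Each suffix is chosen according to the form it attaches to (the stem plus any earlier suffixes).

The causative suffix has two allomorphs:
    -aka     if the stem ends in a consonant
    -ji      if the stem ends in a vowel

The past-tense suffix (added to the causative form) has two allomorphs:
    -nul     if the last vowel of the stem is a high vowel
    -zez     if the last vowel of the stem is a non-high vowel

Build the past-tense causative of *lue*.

Since the final sound of *lue* is /e/ (a vowel), it takes -ji, giving *lueji*.
The last vowel of the causative form *lueji* is /i/, which is a high vowel, so the past-tense suffix is -nul, giving *luejinul*.

luejinul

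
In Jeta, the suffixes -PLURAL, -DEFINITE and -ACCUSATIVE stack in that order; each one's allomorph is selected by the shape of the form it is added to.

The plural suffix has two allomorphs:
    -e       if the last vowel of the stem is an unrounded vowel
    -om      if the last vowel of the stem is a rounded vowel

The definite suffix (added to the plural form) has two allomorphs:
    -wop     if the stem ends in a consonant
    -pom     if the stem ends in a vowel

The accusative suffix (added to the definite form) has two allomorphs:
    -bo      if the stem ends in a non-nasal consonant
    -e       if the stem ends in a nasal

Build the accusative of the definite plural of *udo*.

*udo* — last vowel /o/ (a rounded vowel) → -om → *udoom*.
Since the final sound of the plural form *udoom* is /m/ (a consonant), it takes -wop, giving *udoomwop*.
Since the final consonant of the definite form *udoomwop* is /p/ (non-nasal), it takes -bo, giving *udoomwopbo*.

udoomwopbo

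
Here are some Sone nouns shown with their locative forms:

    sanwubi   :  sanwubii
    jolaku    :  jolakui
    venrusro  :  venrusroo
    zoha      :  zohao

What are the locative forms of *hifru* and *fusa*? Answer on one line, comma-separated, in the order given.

hifrui, fusao

The suffix is conditioned by the last vowel: -i when the last vowel of the stem is a high vowel (*sanwubi*, *jolaku*); -o when the last vowel of the stem is a non-high vowel (*venrusro*, *zoha*).
The last vowel of *hifru* is /u/, which is a high vowel, so the suffix is -i, giving *hifrui*.
The last vowel of *fusa* is /a/, which is a non-high vowel, so the suffix is -o, giving *fusao*.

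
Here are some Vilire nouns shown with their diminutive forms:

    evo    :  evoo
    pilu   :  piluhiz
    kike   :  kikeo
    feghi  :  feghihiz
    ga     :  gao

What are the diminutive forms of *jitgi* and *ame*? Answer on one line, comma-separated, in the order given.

Looking at the last vowel of each stem: -hiz when the last vowel of the stem is a high vowel (*pilu*, *feghi*); -o when the last vowel of the stem is a non-high vowel (*evo*, *kike*, *ga*).
The last vowel of *jitgi* is /i/, which is a high vowel, so the suffix is -hiz, giving *jitgihiz*.
The last vowel of *ame* is /e/, which is a non-high vowel, so the suffix is -o, giving *ameo*.

jitgihiz, ameo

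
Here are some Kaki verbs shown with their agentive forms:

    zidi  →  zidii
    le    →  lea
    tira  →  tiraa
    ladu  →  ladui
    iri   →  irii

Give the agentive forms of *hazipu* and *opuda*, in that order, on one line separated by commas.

hazipui, opudaa

The suffix is conditioned by the last vowel: -i when the last vowel of the stem is a high vowel (*zidi*, *ladu*, *iri*); -a when the last vowel of the stem is a non-high vowel (*le*, *tira*).
*hazipu*: last vowel = /u/, a high vowel → -i → *hazipui*.
The last vowel of *opuda* is /a/, which is a non-high vowel, so the suffix is -a, giving *opudaa*.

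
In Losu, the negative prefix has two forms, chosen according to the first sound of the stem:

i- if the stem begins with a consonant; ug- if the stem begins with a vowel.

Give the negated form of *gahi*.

*gahi*: first sound = /g/, a consonant → i- → *igahi*.

igahi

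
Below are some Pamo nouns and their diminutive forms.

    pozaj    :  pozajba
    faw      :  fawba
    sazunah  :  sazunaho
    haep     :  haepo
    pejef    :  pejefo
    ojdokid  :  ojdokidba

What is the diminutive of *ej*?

The alternation tracks the final consonant of the stem — -o when the stem ends in a voiceless consonant (*sazunah*, *haep*, *pejef*); -ba when the stem ends in a voiced consonant (*pozaj*, *faw*, *ojdokid*).
*ej* — final consonant /j/ (voiced) → -ba → *ejba*.

ejba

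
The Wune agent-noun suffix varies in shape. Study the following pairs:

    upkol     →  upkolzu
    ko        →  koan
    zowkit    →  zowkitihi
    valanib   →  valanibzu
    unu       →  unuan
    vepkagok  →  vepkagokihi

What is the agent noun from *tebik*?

tebikihi

The suffix is conditioned by the final sound: -ihi when the stem ends in a voiceless consonant (*zowkit*, *vepkagok*); -zu when the stem ends in a voiced consonant (*upkol*, *valanib*); -an when the stem ends in a vowel (*ko*, *unu*).
Since the final sound of *tebik* is /k/ (a voiceless consonant), it takes -ihi, giving *tebikihi*.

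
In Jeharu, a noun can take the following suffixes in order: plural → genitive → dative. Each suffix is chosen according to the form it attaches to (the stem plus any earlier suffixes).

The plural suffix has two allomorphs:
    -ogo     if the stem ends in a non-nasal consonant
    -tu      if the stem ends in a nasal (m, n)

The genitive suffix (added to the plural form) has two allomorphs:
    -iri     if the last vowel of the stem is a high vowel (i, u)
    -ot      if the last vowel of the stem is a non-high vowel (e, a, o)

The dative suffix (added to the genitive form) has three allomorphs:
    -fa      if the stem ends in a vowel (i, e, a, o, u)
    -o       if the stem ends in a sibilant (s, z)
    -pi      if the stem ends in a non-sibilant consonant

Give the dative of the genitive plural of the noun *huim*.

Since the final consonant of *huim* is /m/ (a nasal), it takes -tu, giving *huimtu*.
Since the last vowel of the plural form *huimtu* is /u/ (a high vowel), it takes -iri, giving *huimtuiri*.
The final sound of the genitive form *huimtuiri* is /i/, which is a vowel, so the dative suffix is -fa, giving *huimtuirifa*.

huimtuirifa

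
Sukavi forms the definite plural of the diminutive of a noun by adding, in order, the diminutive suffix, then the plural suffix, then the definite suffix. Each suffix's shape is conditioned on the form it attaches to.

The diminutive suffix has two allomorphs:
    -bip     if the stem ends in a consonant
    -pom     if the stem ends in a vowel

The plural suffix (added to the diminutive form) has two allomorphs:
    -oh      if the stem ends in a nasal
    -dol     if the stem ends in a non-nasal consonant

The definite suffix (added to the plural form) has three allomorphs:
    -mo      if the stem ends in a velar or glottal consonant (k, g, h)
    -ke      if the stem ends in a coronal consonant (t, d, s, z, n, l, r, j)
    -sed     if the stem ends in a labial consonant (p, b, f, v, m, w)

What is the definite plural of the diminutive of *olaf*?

olafbipdolke

Since the final sound of *olaf* is /f/ (a consonant), it takes -bip, giving *olafbip*.
The final consonant of the diminutive form *olafbip* is /p/, which is non-nasal, so the plural suffix is -dol, giving *olafbipdol*.
The plural form *olafbipdol* — final consonant /l/ (coronal) → -ke → *olafbipdolke*.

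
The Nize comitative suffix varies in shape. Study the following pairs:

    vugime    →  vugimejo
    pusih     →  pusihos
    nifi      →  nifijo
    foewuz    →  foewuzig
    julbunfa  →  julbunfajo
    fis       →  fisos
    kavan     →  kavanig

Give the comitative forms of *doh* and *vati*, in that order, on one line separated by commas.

The alternation tracks the final sound of the stem — -os when the stem ends in a voiceless consonant (*pusih*, *fis*); -ig when the stem ends in a voiced consonant (*foewuz*, *kavan*); -jo when the stem ends in a vowel (*vugime*, *nifi*, *julbunfa*).
*doh* — final sound /h/ (a voiceless consonant) → -os → *dohos*.
*vati* — final sound /i/ (a vowel) → -jo → *vatijo*.

dohos, vatijo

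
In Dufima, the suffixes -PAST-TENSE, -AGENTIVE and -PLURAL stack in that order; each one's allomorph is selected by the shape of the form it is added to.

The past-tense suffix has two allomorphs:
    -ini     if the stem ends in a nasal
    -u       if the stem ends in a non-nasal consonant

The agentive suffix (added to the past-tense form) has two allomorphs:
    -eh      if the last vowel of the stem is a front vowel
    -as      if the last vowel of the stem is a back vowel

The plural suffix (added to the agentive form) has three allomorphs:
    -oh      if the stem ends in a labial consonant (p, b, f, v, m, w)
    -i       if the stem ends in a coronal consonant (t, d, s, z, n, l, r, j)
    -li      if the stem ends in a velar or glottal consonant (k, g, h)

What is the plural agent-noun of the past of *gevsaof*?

*gevsaof* — final consonant /f/ (non-nasal) → -u → *gevsaofu*.
Since the last vowel of the past-tense form *gevsaofu* is /u/ (a back vowel), it takes -as, giving *gevsaofuas*.
Since the final consonant of the agentive form *gevsaofuas* is /s/ (coronal), it takes -i, giving *gevsaofuasi*.

gevsaofuasi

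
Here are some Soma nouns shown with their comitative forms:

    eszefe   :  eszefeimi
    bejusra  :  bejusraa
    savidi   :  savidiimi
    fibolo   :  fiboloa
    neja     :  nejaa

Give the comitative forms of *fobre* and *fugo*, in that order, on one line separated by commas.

Looking at the last vowel of each stem: -imi when the last vowel of the stem is a front vowel (*eszefe*, *savidi*); -a when the last vowel of the stem is a back vowel (*bejusra*, *fibolo*, *neja*).
*fobre* — last vowel /e/ (a front vowel) → -imi → *fobreimi*.
*fugo*: last vowel = /o/, a back vowel → -a → *fugoa*.

fobreimi, fugoa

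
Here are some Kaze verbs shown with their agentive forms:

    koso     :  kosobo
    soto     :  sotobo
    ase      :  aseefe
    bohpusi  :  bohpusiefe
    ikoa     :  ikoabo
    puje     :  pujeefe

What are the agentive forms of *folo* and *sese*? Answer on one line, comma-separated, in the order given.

folobo, seseefe

The suffix is conditioned by the last vowel: -efe when the last vowel of the stem is a front vowel (*ase*, *bohpusi*, *puje*); -bo when the last vowel of the stem is a back vowel (*koso*, *soto*, *ikoa*).
The last vowel of *folo* is /o/, which is a back vowel, so the suffix is -bo, giving *folobo*.
*sese* — last vowel /e/ (a front vowel) → -efe → *seseefe*.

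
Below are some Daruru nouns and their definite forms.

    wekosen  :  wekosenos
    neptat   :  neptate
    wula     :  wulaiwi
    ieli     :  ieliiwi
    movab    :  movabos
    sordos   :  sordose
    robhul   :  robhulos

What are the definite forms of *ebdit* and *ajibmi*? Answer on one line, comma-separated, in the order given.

Looking at the final sound of each stem: -e when the stem ends in a voiceless consonant (*neptat*, *sordos*); -os when the stem ends in a voiced consonant (*wekosen*, *movab*, *robhul*); -iwi when the stem ends in a vowel (*wula*, *ieli*).
Since the final sound of *ebdit* is /t/ (a voiceless consonant), it takes -e, giving *ebdite*.
*ajibmi* — final sound /i/ (a vowel) → -iwi → *ajibmiiwi*.

ebdite, ajibmiiwi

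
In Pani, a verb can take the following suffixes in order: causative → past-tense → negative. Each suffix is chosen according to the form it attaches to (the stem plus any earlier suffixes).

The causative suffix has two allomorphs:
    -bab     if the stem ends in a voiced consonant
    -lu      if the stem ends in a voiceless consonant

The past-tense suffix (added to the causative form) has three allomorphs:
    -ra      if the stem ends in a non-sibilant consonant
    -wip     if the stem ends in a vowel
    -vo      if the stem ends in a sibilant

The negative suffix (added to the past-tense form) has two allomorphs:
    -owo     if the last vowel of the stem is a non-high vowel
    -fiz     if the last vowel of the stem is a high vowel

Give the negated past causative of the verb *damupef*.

The final consonant of *damupef* is /f/, which is voiceless, so the causative suffix is -lu, giving *damupeflu*.
The causative form *damupeflu* — final sound /u/ (a vowel) → -wip → *damupefluwip*.
The last vowel of the past-tense form *damupefluwip* is /i/, which is a high vowel, so the negative suffix is -fiz, giving *damupefluwipfiz*.

damupefluwipfiz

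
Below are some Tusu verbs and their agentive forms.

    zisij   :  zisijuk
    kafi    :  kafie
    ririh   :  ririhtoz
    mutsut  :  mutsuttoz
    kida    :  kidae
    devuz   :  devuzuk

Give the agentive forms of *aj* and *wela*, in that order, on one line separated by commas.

ajuk, welae

The alternation tracks the final sound of the stem — -toz when the stem ends in a voiceless consonant (*ririh*, *mutsut*); -uk when the stem ends in a voiced consonant (*zisij*, *devuz*); -e when the stem ends in a vowel (*kafi*, *kida*).
The final sound of *aj* is /j/, which is a voiced consonant, so the suffix is -uk, giving *ajuk*.
*wela*: final sound = /a/, a vowel → -e → *welae*.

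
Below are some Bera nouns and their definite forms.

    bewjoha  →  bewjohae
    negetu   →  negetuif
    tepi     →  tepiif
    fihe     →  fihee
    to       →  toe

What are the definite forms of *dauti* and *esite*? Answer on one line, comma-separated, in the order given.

Looking at the last vowel of each stem: -if when the last vowel of the stem is a high vowel (*negetu*, *tepi*); -e when the last vowel of the stem is a non-high vowel (*bewjoha*, *fihe*, *to*).
*dauti* — last vowel /i/ (a high vowel) → -if → *dautiif*.
The last vowel of *esite* is /e/, which is a non-high vowel, so the suffix is -e, giving *esitee*.

dautiif, esitee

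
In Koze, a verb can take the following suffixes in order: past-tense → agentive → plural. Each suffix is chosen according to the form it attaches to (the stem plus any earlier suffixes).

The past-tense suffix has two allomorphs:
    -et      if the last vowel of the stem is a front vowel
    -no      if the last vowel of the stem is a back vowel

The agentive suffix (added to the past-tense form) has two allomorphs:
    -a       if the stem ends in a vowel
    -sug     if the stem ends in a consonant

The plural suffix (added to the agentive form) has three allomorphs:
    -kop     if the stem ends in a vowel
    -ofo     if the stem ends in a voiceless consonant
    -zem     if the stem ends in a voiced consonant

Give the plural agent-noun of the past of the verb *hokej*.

*hokej*: last vowel = /e/, a front vowel → -et → *hokejet*.
Since the final sound of the past-tense form *hokejet* is /t/ (a consonant), it takes -sug, giving *hokejetsug*.
The agentive form *hokejetsug* — final sound /g/ (a voiced consonant) → -zem → *hokejetsugzem*.

hokejetsugzem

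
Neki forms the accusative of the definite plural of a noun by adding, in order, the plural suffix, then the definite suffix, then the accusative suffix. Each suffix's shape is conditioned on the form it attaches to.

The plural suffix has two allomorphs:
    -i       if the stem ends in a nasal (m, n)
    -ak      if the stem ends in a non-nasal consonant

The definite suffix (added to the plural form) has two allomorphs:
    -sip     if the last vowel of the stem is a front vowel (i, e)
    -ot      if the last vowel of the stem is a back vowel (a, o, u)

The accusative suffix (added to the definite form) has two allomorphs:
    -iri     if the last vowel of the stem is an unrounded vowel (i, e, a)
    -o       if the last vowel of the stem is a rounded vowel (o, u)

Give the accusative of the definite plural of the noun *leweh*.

lewehakoto

Since the final consonant of *leweh* is /h/ (non-nasal), it takes -ak, giving *lewehak*.
Since the last vowel of the plural form *lewehak* is /a/ (a back vowel), it takes -ot, giving *lewehakot*.
The definite form *lewehakot*: last vowel = /o/, a rounded vowel → -o → *lewehakoto*.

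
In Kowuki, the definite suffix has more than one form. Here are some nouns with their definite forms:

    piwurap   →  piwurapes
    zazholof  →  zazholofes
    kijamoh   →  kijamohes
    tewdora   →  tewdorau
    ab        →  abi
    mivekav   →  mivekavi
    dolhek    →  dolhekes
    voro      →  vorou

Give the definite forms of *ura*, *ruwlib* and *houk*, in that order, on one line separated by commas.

urau, ruwlibi, houkes

The suffix is conditioned by the final sound: -es when the stem ends in a voiceless consonant (*piwurap*, *zazholof*, *kijamoh*, *dolhek*); -i when the stem ends in a voiced consonant (*ab*, *mivekav*); -u when the stem ends in a vowel (*tewdora*, *voro*).
Since the final sound of *ura* is /a/ (a vowel), it takes -u, giving *urau*.
*ruwlib* — final sound /b/ (a voiced consonant) → -i → *ruwlibi*.
*houk* — final sound /k/ (a voiceless consonant) → -es → *houkes*.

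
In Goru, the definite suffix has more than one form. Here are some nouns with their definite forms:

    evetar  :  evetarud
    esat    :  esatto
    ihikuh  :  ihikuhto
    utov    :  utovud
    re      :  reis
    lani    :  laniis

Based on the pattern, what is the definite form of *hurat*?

huratto

The alternation tracks the final sound of the stem — -to when the stem ends in a voiceless consonant (*esat*, *ihikuh*); -ud when the stem ends in a voiced consonant (*evetar*, *utov*); -is when the stem ends in a vowel (*re*, *lani*).
Since the final sound of *hurat* is /t/ (a voiceless consonant), it takes -to, giving *huratto*.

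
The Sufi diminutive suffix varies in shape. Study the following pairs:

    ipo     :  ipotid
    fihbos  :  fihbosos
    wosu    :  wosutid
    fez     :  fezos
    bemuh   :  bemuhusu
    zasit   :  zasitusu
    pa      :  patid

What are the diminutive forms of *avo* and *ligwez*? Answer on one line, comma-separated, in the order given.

The pattern is sibilance of the final sound: -os when the stem ends in a sibilant (*fihbos*, *fez*); -usu when the stem ends in a non-sibilant consonant (*bemuh*, *zasit*); -tid when the stem ends in a vowel (*ipo*, *wosu*, *pa*).
*avo*: final sound = /o/, a vowel → -tid → *avotid*.
*ligwez* — final sound /z/ (a sibilant) → -os → *ligwezos*.

avotid, ligwezos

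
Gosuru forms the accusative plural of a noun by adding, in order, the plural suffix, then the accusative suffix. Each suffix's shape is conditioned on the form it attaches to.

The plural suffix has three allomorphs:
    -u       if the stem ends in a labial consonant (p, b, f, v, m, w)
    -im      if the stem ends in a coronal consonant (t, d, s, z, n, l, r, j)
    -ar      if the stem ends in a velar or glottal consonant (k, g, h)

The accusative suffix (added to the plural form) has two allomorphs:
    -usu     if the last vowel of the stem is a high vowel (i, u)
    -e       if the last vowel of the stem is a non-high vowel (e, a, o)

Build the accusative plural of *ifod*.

ifodimusu

Since the final consonant of *ifod* is /d/ (coronal), it takes -im, giving *ifodim*.
The last vowel of the plural form *ifodim* is /i/, which is a high vowel, so the accusative suffix is -usu, giving *ifodimusu*.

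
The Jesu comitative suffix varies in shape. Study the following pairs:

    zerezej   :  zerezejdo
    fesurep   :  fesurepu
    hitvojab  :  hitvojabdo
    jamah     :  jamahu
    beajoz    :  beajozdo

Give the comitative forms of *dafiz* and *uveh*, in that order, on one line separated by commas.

The suffix is conditioned by the final consonant: -u when the stem ends in a voiceless consonant (*fesurep*, *jamah*); -do when the stem ends in a voiced consonant (*zerezej*, *hitvojab*, *beajoz*).
Since the final consonant of *dafiz* is /z/ (voiced), it takes -do, giving *dafizdo*.
*uveh*: final consonant = /h/, voiceless → -u → *uvehu*.

dafizdo, uvehu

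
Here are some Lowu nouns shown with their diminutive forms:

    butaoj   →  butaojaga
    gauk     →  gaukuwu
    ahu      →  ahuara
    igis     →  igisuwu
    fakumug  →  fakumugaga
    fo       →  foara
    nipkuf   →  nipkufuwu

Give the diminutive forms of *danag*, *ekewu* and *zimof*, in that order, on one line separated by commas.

The suffix is conditioned by the final sound: -uwu when the stem ends in a voiceless consonant (*gauk*, *igis*, *nipkuf*); -aga when the stem ends in a voiced consonant (*butaoj*, *fakumug*); -ara when the stem ends in a vowel (*ahu*, *fo*).
The final sound of *danag* is /g/, which is a voiced consonant, so the suffix is -aga, giving *danagaga*.
*ekewu* — final sound /u/ (a vowel) → -ara → *ekewuara*.
*zimof*: final sound = /f/, a voiceless consonant → -uwu → *zimofuwu*.

danagaga, ekewuara, zimofuwu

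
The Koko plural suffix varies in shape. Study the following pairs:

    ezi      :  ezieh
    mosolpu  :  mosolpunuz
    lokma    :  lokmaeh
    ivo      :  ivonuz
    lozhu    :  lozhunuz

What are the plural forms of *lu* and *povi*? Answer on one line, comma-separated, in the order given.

The pattern is rounding harmony: -nuz when the last vowel of the stem is a rounded vowel (*mosolpu*, *ivo*, *lozhu*); -eh when the last vowel of the stem is an unrounded vowel (*ezi*, *lokma*).
*lu*: last vowel = /u/, a rounded vowel → -nuz → *lunuz*.
Since the last vowel of *povi* is /i/ (an unrounded vowel), it takes -eh, giving *povieh*.

lunuz, povieh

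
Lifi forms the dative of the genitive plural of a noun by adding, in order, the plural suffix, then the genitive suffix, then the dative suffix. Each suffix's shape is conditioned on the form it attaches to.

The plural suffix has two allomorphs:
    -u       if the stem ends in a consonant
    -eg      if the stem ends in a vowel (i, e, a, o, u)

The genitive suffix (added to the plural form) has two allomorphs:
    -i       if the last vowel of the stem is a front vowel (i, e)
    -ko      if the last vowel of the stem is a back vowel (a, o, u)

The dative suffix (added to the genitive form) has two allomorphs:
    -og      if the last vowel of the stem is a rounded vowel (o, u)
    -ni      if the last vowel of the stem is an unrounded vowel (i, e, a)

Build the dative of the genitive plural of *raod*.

*raod*: final sound = /d/, a consonant → -u → *raodu*.
The last vowel of the plural form *raodu* is /u/, which is a back vowel, so the genitive suffix is -ko, giving *raoduko*.
The genitive form *raoduko*: last vowel = /o/, a rounded vowel → -og → *raodukoog*.

raodukoog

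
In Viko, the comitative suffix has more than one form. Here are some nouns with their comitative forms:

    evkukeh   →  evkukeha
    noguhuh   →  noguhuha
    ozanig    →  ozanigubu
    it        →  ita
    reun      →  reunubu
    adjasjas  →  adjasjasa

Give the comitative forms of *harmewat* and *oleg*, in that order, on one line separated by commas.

harmewata, olegubu

Looking at the final consonant of each stem: -a when the stem ends in a voiceless consonant (*evkukeh*, *noguhuh*, *it*, *adjasjas*); -ubu when the stem ends in a voiced consonant (*ozanig*, *reun*).
The final consonant of *harmewat* is /t/, which is voiceless, so the suffix is -a, giving *harmewata*.
Since the final consonant of *oleg* is /g/ (voiced), it takes -ubu, giving *olegubu*.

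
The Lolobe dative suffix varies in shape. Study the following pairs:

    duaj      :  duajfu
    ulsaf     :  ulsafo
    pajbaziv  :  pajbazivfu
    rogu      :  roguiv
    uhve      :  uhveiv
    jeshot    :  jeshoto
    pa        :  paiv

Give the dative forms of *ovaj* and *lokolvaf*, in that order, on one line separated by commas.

Looking at the final sound of each stem: -o when the stem ends in a voiceless consonant (*ulsaf*, *jeshot*); -fu when the stem ends in a voiced consonant (*duaj*, *pajbaziv*); -iv when the stem ends in a vowel (*rogu*, *uhve*, *pa*).
Since the final sound of *ovaj* is /j/ (a voiced consonant), it takes -fu, giving *ovajfu*.
Since the final sound of *lokolvaf* is /f/ (a voiceless consonant), it takes -o, giving *lokolvafo*.

ovajfu, lokolvafo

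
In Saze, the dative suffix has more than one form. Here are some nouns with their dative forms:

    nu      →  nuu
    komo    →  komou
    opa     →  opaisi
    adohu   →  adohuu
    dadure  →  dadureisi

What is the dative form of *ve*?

The pattern is rounding harmony: -u when the last vowel of the stem is a rounded vowel (*nu*, *komo*, *adohu*); -isi when the last vowel of the stem is an unrounded vowel (*opa*, *dadure*).
Since the last vowel of *ve* is /e/ (an unrounded vowel), it takes -isi, giving *veisi*.

veisi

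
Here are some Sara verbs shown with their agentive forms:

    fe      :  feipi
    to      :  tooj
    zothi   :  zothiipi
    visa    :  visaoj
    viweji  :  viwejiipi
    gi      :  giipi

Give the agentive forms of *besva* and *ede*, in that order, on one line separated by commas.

The pattern is front/back vowel harmony: -ipi when the last vowel of the stem is a front vowel (*fe*, *zothi*, *viweji*, *gi*); -oj when the last vowel of the stem is a back vowel (*to*, *visa*).
The last vowel of *besva* is /a/, which is a back vowel, so the suffix is -oj, giving *besvaoj*.
*ede*: last vowel = /e/, a front vowel → -ipi → *edeipi*.

besvaoj, edeipi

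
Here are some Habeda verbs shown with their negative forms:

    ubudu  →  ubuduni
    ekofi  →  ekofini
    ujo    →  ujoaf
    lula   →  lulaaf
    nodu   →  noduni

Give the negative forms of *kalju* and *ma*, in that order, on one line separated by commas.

Looking at the last vowel of each stem: -ni when the last vowel of the stem is a high vowel (*ubudu*, *ekofi*, *nodu*); -af when the last vowel of the stem is a non-high vowel (*ujo*, *lula*).
The last vowel of *kalju* is /u/, which is a high vowel, so the suffix is -ni, giving *kaljuni*.
The last vowel of *ma* is /a/, which is a non-high vowel, so the suffix is -af, giving *maaf*.

kaljuni, maaf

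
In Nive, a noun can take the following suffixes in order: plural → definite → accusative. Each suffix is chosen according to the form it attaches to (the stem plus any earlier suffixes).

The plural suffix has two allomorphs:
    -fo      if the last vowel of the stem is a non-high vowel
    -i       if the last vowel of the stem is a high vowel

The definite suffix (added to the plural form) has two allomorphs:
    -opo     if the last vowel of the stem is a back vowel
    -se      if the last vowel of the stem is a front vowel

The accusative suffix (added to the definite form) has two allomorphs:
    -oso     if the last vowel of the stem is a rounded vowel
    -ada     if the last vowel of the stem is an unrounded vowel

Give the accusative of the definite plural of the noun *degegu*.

*degegu* — last vowel /u/ (a high vowel) → -i → *degegui*.
The plural form *degegui* — last vowel /i/ (a front vowel) → -se → *degeguise*.
The definite form *degeguise* — last vowel /e/ (an unrounded vowel) → -ada → *degeguiseada*.

degeguiseada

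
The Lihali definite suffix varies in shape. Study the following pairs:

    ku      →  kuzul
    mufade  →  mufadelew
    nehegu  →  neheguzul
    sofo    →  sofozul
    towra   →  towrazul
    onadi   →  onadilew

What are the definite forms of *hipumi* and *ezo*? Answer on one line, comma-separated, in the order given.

hipumilew, ezozul

The suffix is conditioned by the last vowel: -lew when the last vowel of the stem is a front vowel (*mufade*, *onadi*); -zul when the last vowel of the stem is a back vowel (*ku*, *nehegu*, *sofo*, *towra*).
*hipumi* — last vowel /i/ (a front vowel) → -lew → *hipumilew*.
*ezo* — last vowel /o/ (a back vowel) → -zul → *ezozul*.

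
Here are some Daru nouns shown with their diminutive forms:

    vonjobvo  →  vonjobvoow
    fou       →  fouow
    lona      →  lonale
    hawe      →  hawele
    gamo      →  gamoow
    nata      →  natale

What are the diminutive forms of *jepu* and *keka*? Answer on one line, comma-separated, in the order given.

jepuow, kekale

The alternation tracks the last vowel of the stem — -ow when the last vowel of the stem is a rounded vowel (*vonjobvo*, *fou*, *gamo*); -le when the last vowel of the stem is an unrounded vowel (*lona*, *hawe*, *nata*).
*jepu*: last vowel = /u/, a rounded vowel → -ow → *jepuow*.
*keka*: last vowel = /a/, an unrounded vowel → -le → *kekale*.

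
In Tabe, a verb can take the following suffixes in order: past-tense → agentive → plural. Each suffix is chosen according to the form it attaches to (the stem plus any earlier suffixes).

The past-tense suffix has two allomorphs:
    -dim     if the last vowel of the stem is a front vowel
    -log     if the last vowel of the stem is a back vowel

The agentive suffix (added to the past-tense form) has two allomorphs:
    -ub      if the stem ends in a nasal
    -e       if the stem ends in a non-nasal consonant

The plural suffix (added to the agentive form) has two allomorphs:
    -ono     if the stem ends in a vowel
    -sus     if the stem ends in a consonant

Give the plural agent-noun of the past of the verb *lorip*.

*lorip* — last vowel /i/ (a front vowel) → -dim → *loripdim*.
The past-tense form *loripdim* — final consonant /m/ (a nasal) → -ub → *loripdimub*.
The final sound of the agentive form *loripdimub* is /b/, which is a consonant, so the plural suffix is -sus, giving *loripdimubsus*.

loripdimubsus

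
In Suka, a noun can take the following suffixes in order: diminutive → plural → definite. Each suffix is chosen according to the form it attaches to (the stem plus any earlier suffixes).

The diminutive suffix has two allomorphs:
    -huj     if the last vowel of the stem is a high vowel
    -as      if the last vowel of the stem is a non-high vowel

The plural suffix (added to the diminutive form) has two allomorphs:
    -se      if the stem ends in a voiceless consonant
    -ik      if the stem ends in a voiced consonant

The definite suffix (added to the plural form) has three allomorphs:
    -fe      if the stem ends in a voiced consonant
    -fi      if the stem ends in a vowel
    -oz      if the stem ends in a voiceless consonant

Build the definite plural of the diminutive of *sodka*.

sodkaassefi

Since the last vowel of *sodka* is /a/ (a non-high vowel), it takes -as, giving *sodkaas*.
Since the final consonant of the diminutive form *sodkaas* is /s/ (voiceless), it takes -se, giving *sodkaasse*.
The plural form *sodkaasse* — final sound /e/ (a vowel) → -fi → *sodkaassefi*.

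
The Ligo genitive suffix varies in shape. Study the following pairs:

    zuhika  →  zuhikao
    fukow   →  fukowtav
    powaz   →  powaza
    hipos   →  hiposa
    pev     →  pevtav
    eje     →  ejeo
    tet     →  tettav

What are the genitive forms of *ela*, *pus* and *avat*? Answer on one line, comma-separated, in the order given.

The pattern is sibilance of the final sound: -a when the stem ends in a sibilant (*powaz*, *hipos*); -tav when the stem ends in a non-sibilant consonant (*fukow*, *pev*, *tet*); -o when the stem ends in a vowel (*zuhika*, *eje*).
*ela*: final sound = /a/, a vowel → -o → *elao*.
The final sound of *pus* is /s/, which is a sibilant, so the suffix is -a, giving *pusa*.
*avat*: final sound = /t/, a non-sibilant consonant → -tav → *avattav*.

elao, pusa, avattav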